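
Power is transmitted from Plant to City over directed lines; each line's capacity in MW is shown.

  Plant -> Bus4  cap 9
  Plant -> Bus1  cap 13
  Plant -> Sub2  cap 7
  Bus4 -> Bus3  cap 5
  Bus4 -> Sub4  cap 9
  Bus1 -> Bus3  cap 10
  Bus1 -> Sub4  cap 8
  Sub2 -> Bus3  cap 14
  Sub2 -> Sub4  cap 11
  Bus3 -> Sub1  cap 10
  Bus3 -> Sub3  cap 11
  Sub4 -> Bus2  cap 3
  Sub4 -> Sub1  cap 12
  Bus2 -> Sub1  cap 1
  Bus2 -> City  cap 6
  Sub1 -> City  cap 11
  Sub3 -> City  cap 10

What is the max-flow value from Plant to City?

Augment Plant→Bus4→Bus3→Sub1→City: bottleneck 5, flow now 5.
Augment Plant→Bus4→Sub4→Bus2→City: bottleneck 3, flow now 8.
Augment Plant→Bus4→Sub4→Sub1→City: bottleneck 1, flow now 9.
Augment Plant→Bus1→Bus3→Sub1→City: bottleneck 5, flow now 14.
Augment Plant→Bus1→Bus3→Sub3→City: bottleneck 5, flow now 19.
Augment Plant→Sub2→Bus3→Sub3→City: bottleneck 5, flow now 24.
No augmenting path remains; maximum flow = 24.
In the residual graph, reachable from Plant: {Plant, Bus4, Bus1, Sub2, Bus3, Sub4, Sub1, Sub3}.
Min-cut edges: Sub4→Bus2 (3), Sub1→City (11), Sub3→City (10); capacity 3 + 11 + 10 = 24.
This cut is saturated, so no flow can exceed 24.

24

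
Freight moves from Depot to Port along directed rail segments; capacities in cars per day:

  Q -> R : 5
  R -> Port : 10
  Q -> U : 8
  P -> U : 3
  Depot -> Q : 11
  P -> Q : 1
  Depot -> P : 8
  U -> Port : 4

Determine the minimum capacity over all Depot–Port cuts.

9

Augment Depot→P→U→Port: bottleneck 3, flow now 3.
Augment Depot→Q→R→Port: bottleneck 5, flow now 8.
Augment Depot→Q→U→Port: bottleneck 1, flow now 9.
No augmenting path remains; maximum flow = 9.
By max-flow min-cut, the minimum cut capacity equals the max flow.
In the residual graph, reachable from Depot: {Depot, P, Q, U}.
Min-cut edges: Q→R (5), U→Port (4); capacity 5 + 4 = 9.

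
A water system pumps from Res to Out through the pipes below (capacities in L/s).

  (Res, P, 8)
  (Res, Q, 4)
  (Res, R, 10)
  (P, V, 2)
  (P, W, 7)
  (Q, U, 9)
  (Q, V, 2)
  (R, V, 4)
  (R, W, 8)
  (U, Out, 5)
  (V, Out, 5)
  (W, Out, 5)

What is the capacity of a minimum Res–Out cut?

Augment Res→P→V→Out: bottleneck 2, flow now 2.
Augment Res→P→W→Out: bottleneck 5, flow now 7.
Augment Res→Q→U→Out: bottleneck 4, flow now 11.
Augment Res→R→V→Out: bottleneck 3, flow now 14.
No augmenting path remains; maximum flow = 14.
By max-flow min-cut, the minimum cut capacity equals the max flow.
In the residual graph, reachable from Res: {Res, P, R, V, W}.
Min-cut edges: Res→Q (4), V→Out (5), W→Out (5); capacity 4 + 5 + 5 = 14.

14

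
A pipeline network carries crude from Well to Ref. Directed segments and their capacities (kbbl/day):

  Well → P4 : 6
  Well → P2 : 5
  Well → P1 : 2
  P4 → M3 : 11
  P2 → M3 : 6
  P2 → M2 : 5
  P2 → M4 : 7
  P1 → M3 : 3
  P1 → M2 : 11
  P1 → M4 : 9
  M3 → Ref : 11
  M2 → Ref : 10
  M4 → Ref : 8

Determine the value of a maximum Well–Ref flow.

13

Augment Well→P4→M3→Ref: bottleneck 6, flow now 6.
Augment Well→P2→M3→Ref: bottleneck 5, flow now 11.
Augment Well→P1→M2→Ref: bottleneck 2, flow now 13.
No augmenting path remains; maximum flow = 13.
In the residual graph, reachable from Well: {Well}.
Min-cut edges: Well→P4 (6), Well→P2 (5), Well→P1 (2); capacity 6 + 5 + 2 = 13.
This cut is saturated, so no flow can exceed 13.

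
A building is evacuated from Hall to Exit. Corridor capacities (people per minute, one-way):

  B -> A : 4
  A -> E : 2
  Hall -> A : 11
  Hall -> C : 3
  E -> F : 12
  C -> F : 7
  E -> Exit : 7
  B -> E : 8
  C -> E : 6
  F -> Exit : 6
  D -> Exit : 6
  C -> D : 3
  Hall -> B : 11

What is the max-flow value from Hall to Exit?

Augment Hall→A→E→Exit: bottleneck 2, flow now 2.
Augment Hall→B→E→Exit: bottleneck 5, flow now 7.
Augment Hall→C→D→Exit: bottleneck 3, flow now 10.
Augment Hall→B→E→F→Exit: bottleneck 3, flow now 13.
No augmenting path remains; maximum flow = 13.
In the residual graph, reachable from Hall: {Hall, A, B}.
Min-cut edges: Hall→C (3), A→E (2), B→E (8); capacity 3 + 2 + 8 = 13.
This cut is saturated, so no flow can exceed 13.

13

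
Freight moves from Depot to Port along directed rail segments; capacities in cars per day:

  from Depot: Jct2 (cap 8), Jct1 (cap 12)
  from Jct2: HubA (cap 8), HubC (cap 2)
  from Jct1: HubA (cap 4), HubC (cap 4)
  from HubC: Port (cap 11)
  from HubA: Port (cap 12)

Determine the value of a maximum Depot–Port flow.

Augment Depot→Jct2→HubC→Port: bottleneck 2, flow now 2.
Augment Depot→Jct2→HubA→Port: bottleneck 6, flow now 8.
Augment Depot→Jct1→HubC→Port: bottleneck 4, flow now 12.
Augment Depot→Jct1→HubA→Port: bottleneck 4, flow now 16.
No augmenting path remains; maximum flow = 16.
In the residual graph, reachable from Depot: {Depot, Jct1}.
Min-cut edges: Depot→Jct2 (8), Jct1→HubC (4), Jct1→HubA (4); capacity 8 + 4 + 4 = 16.
This cut is saturated, so no flow can exceed 16.

16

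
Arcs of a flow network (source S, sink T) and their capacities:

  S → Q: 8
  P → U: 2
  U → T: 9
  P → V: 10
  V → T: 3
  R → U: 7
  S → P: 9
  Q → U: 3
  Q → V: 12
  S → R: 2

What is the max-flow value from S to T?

Augment S→P→U→T: bottleneck 2, flow now 2.
Augment S→P→V→T: bottleneck 3, flow now 5.
Augment S→Q→U→T: bottleneck 3, flow now 8.
Augment S→R→U→T: bottleneck 2, flow now 10.
No augmenting path remains; maximum flow = 10.
In the residual graph, reachable from S: {S, P, Q, V}.
Min-cut edges: S→R (2), P→U (2), Q→U (3), V→T (3); capacity 2 + 2 + 3 + 3 = 10.
This cut is saturated, so no flow can exceed 10.

10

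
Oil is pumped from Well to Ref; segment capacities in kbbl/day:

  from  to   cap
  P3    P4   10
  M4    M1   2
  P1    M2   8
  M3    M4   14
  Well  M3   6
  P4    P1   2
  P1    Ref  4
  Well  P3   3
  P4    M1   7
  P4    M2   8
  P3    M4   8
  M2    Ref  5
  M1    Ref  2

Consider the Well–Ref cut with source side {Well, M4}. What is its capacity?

Edges leaving {Well, M4}: Well→P3 (3), Well→M3 (6), M4→M1 (2).
Cut capacity = 3 + 6 + 2 = 11.

11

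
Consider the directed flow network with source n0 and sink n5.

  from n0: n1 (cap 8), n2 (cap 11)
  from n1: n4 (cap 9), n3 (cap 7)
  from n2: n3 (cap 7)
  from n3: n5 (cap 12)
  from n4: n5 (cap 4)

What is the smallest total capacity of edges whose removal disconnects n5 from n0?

15

Augment n0→n1→n3→n5: bottleneck 7, flow now 7.
Augment n0→n1→n4→n5: bottleneck 1, flow now 8.
Augment n0→n2→n3→n5: bottleneck 5, flow now 13.
Augment n0→n2→n3→n1→n4→n5: bottleneck 2, flow now 15. (uses reverse residual edge)
No augmenting path remains; maximum flow = 15.
By max-flow min-cut, the minimum cut capacity equals the max flow.
In the residual graph, reachable from n0: {n0, n2}.
Min-cut edges: n0→n1 (8), n2→n3 (7); capacity 8 + 7 = 15.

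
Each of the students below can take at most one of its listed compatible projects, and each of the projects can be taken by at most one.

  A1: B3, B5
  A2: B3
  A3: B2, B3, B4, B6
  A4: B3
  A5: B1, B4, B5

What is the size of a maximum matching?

Unit-capacity flow: source→left, listed edges, right→sink; max matching = max flow.
Augmenting path A1→B3 (+1); matched 1.
Augmenting path A3→B2 (+1); matched 2.
Augmenting path A5→B1 (+1); matched 3.
Augmenting path A2→B3→A1→B5 (+1); matched 4.
No augmenting path remains; maximum matching = 4.
König certificate: {A1, A3, A5, B3} is a vertex cover of size 4 (every listed pair touches it), so no matching can be larger.

4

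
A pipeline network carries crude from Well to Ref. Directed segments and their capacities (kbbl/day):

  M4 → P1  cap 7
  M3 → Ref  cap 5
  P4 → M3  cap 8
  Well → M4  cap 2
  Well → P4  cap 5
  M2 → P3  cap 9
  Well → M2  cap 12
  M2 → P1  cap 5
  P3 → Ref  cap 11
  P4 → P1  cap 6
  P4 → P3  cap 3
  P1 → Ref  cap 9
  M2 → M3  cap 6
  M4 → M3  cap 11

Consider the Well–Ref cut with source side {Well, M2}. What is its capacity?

Edges leaving {Well, M2}: Well→M4 (2), Well→P4 (5), M2→P1 (5), M2→M3 (6), M2→P3 (9).
Cut capacity = 2 + 5 + 5 + 6 + 9 = 27.

27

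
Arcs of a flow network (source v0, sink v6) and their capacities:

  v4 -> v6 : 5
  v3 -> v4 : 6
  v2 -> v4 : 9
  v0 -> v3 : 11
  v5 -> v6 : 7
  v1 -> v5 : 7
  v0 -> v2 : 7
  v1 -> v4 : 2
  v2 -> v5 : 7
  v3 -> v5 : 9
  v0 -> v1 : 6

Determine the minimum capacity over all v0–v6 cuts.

12

Augment v0→v1→v4→v6: bottleneck 2, flow now 2.
Augment v0→v1→v5→v6: bottleneck 4, flow now 6.
Augment v0→v2→v4→v6: bottleneck 3, flow now 9.
Augment v0→v2→v5→v6: bottleneck 3, flow now 12.
No augmenting path remains; maximum flow = 12.
By max-flow min-cut, the minimum cut capacity equals the max flow.
In the residual graph, reachable from v0: {v0, v1, v2, v3, v4, v5}.
Min-cut edges: v4→v6 (5), v5→v6 (7); capacity 5 + 7 = 12.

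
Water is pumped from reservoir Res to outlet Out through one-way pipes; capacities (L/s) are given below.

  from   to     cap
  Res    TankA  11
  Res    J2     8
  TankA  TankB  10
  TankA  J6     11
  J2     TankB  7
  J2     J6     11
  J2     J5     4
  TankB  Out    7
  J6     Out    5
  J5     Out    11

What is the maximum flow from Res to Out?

Augment Res→TankA→TankB→Out: bottleneck 7, flow now 7.
Augment Res→TankA→J6→Out: bottleneck 4, flow now 11.
Augment Res→J2→J6→Out: bottleneck 1, flow now 12.
Augment Res→J2→J5→Out: bottleneck 4, flow now 16.
No augmenting path remains; maximum flow = 16.
In the residual graph, reachable from Res: {Res, TankA, J2, TankB, J6}.
Min-cut edges: J2→J5 (4), TankB→Out (7), J6→Out (5); capacity 4 + 7 + 5 = 16.
This cut is saturated, so no flow can exceed 16.

16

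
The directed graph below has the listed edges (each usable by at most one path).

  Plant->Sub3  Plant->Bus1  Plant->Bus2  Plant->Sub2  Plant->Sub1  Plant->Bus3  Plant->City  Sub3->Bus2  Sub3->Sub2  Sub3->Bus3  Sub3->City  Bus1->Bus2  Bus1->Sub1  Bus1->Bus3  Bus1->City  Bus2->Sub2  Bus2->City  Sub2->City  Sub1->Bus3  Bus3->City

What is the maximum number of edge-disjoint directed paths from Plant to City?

6

Assign every edge capacity 1; by Menger, the answer equals the max flow.
Path Plant→City (+1); total 1.
Path Plant→Sub3→City (+1); total 2.
Path Plant→Bus1→City (+1); total 3.
Path Plant→Bus2→City (+1); total 4.
Path Plant→Sub2→City (+1); total 5.
Path Plant→Bus3→City (+1); total 6.
No residual Plant→City path; max flow = 6.
Certifying cut of size 6: {Bus3→City, Plant→Bus1, Plant→Bus2, Plant→City, Plant→Sub2, Plant→Sub3}.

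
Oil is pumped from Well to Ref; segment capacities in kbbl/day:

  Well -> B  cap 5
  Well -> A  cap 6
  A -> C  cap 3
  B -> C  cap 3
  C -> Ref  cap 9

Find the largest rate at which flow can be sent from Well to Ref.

Augment Well→A→C→Ref: bottleneck 3, flow now 3.
Augment Well→B→C→Ref: bottleneck 3, flow now 6.
No augmenting path remains; maximum flow = 6.
In the residual graph, reachable from Well: {Well, A, B}.
Min-cut edges: A→C (3), B→C (3); capacity 3 + 3 = 6.
This cut is saturated, so no flow can exceed 6.

6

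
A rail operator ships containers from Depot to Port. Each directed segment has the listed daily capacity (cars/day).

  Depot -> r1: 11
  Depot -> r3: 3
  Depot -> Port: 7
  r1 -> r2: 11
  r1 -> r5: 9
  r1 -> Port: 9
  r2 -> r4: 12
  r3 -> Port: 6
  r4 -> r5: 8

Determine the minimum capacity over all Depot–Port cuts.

19

Augment Depot→Port: bottleneck 7, flow now 7.
Augment Depot→r1→Port: bottleneck 9, flow now 16.
Augment Depot→r3→Port: bottleneck 3, flow now 19.
No augmenting path remains; maximum flow = 19.
By max-flow min-cut, the minimum cut capacity equals the max flow.
In the residual graph, reachable from Depot: {Depot, r1, r2, r4, r5}.
Min-cut edges: Depot→r3 (3), Depot→Port (7), r1→Port (9); capacity 3 + 7 + 9 = 19.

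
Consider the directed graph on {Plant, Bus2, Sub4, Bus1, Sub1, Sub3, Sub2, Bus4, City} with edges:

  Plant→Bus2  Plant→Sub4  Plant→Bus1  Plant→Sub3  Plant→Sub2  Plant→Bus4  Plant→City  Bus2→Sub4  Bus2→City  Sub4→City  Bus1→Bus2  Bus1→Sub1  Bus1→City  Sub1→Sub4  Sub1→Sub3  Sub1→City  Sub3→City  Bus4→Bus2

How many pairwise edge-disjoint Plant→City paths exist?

5

Assign every edge capacity 1; by Menger, the answer equals the max flow.
Path Plant→City (+1); total 1.
Path Plant→Bus2→City (+1); total 2.
Path Plant→Sub4→City (+1); total 3.
Path Plant→Bus1→City (+1); total 4.
Path Plant→Sub3→City (+1); total 5.
No residual Plant→City path; max flow = 5.
Certifying cut of size 5: {Bus2→City, Plant→Bus1, Plant→City, Plant→Sub3, Sub4→City}.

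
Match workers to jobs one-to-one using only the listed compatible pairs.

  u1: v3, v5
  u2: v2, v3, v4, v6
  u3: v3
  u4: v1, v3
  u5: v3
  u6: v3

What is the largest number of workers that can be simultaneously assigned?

4

Unit-capacity flow: source→left, listed edges, right→sink; max matching = max flow.
Augmenting path u1→v3 (+1); matched 1.
Augmenting path u2→v2 (+1); matched 2.
Augmenting path u4→v1 (+1); matched 3.
Augmenting path u3→v3→u1→v5 (+1); matched 4.
No augmenting path remains; maximum matching = 4.
König certificate: {u1, u2, u4, v3} is a vertex cover of size 4 (every listed pair touches it), so no matching can be larger.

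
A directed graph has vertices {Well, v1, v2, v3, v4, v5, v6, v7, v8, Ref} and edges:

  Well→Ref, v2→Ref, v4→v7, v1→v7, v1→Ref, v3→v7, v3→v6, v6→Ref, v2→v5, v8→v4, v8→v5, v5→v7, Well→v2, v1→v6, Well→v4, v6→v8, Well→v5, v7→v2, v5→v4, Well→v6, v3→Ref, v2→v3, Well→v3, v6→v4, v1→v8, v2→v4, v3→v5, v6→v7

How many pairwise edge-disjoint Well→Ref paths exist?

Assign every edge capacity 1; by Menger, the answer equals the max flow.
Path Well→Ref (+1); total 1.
Path Well→v2→Ref (+1); total 2.
Path Well→v3→Ref (+1); total 3.
Path Well→v6→Ref (+1); total 4.
No residual Well→Ref path; max flow = 4.
Certifying cut of size 4: {Well→Ref, v2→Ref, v3→Ref, v6→Ref}.

4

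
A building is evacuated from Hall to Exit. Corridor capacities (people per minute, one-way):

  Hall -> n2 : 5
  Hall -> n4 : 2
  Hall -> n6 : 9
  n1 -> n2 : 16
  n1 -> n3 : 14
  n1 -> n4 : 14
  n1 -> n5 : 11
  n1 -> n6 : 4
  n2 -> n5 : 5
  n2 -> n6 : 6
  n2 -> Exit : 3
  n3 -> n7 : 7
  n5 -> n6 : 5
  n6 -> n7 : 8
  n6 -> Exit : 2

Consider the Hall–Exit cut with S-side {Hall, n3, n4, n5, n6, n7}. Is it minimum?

No — its capacity is 7, but the minimum cut has capacity 5.

Given cut capacity: 5 + 2 = 7.
Augment Hall→n2→Exit: bottleneck 3, flow now 3.
Augment Hall→n6→Exit: bottleneck 2, flow now 5.
No augmenting path remains; maximum flow = 5.
In the residual graph, reachable from Hall: {Hall, n2, n4, n5, n6, n7}.
Min-cut edges: n2→Exit (3), n6→Exit (2); capacity 3 + 2 = 5.
Cut capacity 7 exceeds the max flow 5, so it is not minimum.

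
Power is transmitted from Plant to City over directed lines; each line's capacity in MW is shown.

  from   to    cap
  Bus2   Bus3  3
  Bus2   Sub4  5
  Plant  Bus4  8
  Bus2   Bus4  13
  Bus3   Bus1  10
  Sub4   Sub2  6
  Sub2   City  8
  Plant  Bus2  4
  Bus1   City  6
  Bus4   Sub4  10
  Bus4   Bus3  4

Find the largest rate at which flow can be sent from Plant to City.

Augment Plant→Bus2→Sub4→Sub2→City: bottleneck 4, flow now 4.
Augment Plant→Bus4→Sub4→Sub2→City: bottleneck 2, flow now 6.
Augment Plant→Bus4→Bus3→Bus1→City: bottleneck 4, flow now 10.
Augment Plant→Bus4→Sub4→Bus2→Bus3→Bus1→City: bottleneck 2, flow now 12. (uses reverse residual edge)
No augmenting path remains; maximum flow = 12.
In the residual graph, reachable from Plant: {Plant}.
Min-cut edges: Plant→Bus2 (4), Plant→Bus4 (8); capacity 4 + 8 = 12.
This cut is saturated, so no flow can exceed 12.

12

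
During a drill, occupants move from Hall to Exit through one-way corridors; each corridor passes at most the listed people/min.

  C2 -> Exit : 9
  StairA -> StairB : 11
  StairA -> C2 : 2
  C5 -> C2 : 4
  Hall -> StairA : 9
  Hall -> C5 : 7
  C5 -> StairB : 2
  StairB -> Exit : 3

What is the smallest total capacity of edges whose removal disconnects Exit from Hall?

Augment Hall→C5→StairB→Exit: bottleneck 2, flow now 2.
Augment Hall→C5→C2→Exit: bottleneck 4, flow now 6.
Augment Hall→StairA→StairB→Exit: bottleneck 1, flow now 7.
Augment Hall→StairA→C2→Exit: bottleneck 2, flow now 9.
No augmenting path remains; maximum flow = 9.
By max-flow min-cut, the minimum cut capacity equals the max flow.
In the residual graph, reachable from Hall: {Hall, C5, StairA, StairB}.
Min-cut edges: C5→C2 (4), StairA→C2 (2), StairB→Exit (3); capacity 4 + 2 + 3 = 9.

9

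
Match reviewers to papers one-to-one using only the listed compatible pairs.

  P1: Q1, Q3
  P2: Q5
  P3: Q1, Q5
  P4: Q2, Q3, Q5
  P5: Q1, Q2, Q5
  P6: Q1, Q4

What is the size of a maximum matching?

5

Unit-capacity flow: source→left, listed edges, right→sink; max matching = max flow.
Augmenting path P1→Q1 (+1); matched 1.
Augmenting path P2→Q5 (+1); matched 2.
Augmenting path P4→Q2 (+1); matched 3.
Augmenting path P6→Q4 (+1); matched 4.
Augmenting path P3→Q1→P1→Q3 (+1); matched 5.
No augmenting path remains; maximum matching = 5.
König certificate: {P6, Q1, Q2, Q3, Q5} is a vertex cover of size 5 (every listed pair touches it), so no matching can be larger.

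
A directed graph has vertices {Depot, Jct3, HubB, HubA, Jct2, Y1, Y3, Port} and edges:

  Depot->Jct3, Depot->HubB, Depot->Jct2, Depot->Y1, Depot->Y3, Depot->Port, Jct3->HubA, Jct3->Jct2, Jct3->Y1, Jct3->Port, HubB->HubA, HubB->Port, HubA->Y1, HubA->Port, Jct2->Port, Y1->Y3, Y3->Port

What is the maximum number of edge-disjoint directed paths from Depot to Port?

Assign every edge capacity 1; by Menger, the answer equals the max flow.
Path Depot→Port (+1); total 1.
Path Depot→Jct3→Port (+1); total 2.
Path Depot→HubB→Port (+1); total 3.
Path Depot→Jct2→Port (+1); total 4.
Path Depot→Y3→Port (+1); total 5.
No residual Depot→Port path; max flow = 5.
Certifying cut of size 5: {Depot→HubB, Depot→Jct2, Depot→Jct3, Depot→Port, Y3→Port}.

5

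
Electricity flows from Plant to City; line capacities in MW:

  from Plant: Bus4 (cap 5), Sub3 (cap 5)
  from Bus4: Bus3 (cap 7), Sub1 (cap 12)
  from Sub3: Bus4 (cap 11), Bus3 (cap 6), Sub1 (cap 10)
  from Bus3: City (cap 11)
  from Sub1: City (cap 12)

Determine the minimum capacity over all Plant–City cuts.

10

Augment Plant→Bus4→Bus3→City: bottleneck 5, flow now 5.
Augment Plant→Sub3→Bus3→City: bottleneck 5, flow now 10.
No augmenting path remains; maximum flow = 10.
By max-flow min-cut, the minimum cut capacity equals the max flow.
In the residual graph, reachable from Plant: {Plant}.
Min-cut edges: Plant→Bus4 (5), Plant→Sub3 (5); capacity 5 + 5 = 10.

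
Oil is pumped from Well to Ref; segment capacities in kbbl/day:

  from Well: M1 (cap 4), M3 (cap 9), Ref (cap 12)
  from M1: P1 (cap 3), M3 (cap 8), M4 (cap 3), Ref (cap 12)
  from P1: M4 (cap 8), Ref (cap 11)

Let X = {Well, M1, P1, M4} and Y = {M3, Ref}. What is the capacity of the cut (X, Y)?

Edges leaving {Well, M1, P1, M4}: Well→M3 (9), Well→Ref (12), M1→M3 (8), M1→Ref (12), P1→Ref (11).
Cut capacity = 9 + 12 + 8 + 12 + 11 = 52.

52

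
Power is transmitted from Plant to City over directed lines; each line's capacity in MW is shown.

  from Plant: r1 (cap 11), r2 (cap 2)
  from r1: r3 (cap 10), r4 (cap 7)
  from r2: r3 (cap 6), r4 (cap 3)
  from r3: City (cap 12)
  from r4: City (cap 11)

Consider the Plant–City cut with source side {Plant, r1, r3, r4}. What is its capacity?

25

Edges leaving {Plant, r1, r3, r4}: Plant→r2 (2), r3→City (12), r4→City (11).
Cut capacity = 2 + 12 + 11 = 25.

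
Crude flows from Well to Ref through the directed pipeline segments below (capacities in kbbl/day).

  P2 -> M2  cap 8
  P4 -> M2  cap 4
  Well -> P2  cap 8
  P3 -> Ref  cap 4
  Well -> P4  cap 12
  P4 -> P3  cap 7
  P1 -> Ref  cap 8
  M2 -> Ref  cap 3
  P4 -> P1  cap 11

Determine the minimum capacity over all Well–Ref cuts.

15

Augment Well→P4→M2→Ref: bottleneck 3, flow now 3.
Augment Well→P4→P3→Ref: bottleneck 4, flow now 7.
Augment Well→P4→P1→Ref: bottleneck 5, flow now 12.
Augment Well→P2→M2→P4→P1→Ref: bottleneck 3, flow now 15. (uses reverse residual edge)
No augmenting path remains; maximum flow = 15.
By max-flow min-cut, the minimum cut capacity equals the max flow.
In the residual graph, reachable from Well: {Well, P2, M2}.
Min-cut edges: Well→P4 (12), M2→Ref (3); capacity 12 + 3 = 15.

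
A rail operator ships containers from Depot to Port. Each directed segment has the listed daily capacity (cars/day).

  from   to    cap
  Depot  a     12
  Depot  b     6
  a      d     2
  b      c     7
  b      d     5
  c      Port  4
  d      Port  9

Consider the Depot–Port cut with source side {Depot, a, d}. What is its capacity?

Edges leaving {Depot, a, d}: Depot→b (6), d→Port (9).
Cut capacity = 6 + 9 = 15.

15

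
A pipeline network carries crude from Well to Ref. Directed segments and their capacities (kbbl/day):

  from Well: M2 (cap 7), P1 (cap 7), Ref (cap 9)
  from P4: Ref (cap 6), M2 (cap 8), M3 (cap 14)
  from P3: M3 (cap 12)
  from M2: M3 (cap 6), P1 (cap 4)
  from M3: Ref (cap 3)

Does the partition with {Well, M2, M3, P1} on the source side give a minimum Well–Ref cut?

Yes — it is a minimum cut (capacity 12).

Given cut capacity: 9 + 3 = 12.
Augment Well→Ref: bottleneck 9, flow now 9.
Augment Well→M2→M3→Ref: bottleneck 3, flow now 12.
No augmenting path remains; maximum flow = 12.
Cut capacity 12 equals the max flow, so it is a minimum cut.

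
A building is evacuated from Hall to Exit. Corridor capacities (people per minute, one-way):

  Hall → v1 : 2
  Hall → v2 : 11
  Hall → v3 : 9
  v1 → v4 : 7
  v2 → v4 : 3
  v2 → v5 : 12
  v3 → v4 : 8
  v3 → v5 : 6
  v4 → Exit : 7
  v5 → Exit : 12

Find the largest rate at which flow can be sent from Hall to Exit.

19

Augment Hall→v1→v4→Exit: bottleneck 2, flow now 2.
Augment Hall→v2→v4→Exit: bottleneck 3, flow now 5.
Augment Hall→v2→v5→Exit: bottleneck 8, flow now 13.
Augment Hall→v3→v4→Exit: bottleneck 2, flow now 15.
Augment Hall→v3→v5→Exit: bottleneck 4, flow now 19.
No augmenting path remains; maximum flow = 19.
In the residual graph, reachable from Hall: {Hall, v1, v2, v3, v4, v5}.
Min-cut edges: v4→Exit (7), v5→Exit (12); capacity 7 + 12 = 19.
This cut is saturated, so no flow can exceed 19.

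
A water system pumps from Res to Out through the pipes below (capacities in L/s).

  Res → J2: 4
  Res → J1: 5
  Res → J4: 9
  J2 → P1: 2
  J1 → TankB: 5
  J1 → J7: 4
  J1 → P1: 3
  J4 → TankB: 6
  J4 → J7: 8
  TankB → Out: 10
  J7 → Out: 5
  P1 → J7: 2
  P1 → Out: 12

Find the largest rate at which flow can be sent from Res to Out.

16

Augment Res→J2→P1→Out: bottleneck 2, flow now 2.
Augment Res→J1→TankB→Out: bottleneck 5, flow now 7.
Augment Res→J4→TankB→Out: bottleneck 5, flow now 12.
Augment Res→J4→J7→Out: bottleneck 4, flow now 16.
No augmenting path remains; maximum flow = 16.
In the residual graph, reachable from Res: {Res, J2}.
Min-cut edges: Res→J1 (5), Res→J4 (9), J2→P1 (2); capacity 5 + 9 + 2 = 16.
This cut is saturated, so no flow can exceed 16.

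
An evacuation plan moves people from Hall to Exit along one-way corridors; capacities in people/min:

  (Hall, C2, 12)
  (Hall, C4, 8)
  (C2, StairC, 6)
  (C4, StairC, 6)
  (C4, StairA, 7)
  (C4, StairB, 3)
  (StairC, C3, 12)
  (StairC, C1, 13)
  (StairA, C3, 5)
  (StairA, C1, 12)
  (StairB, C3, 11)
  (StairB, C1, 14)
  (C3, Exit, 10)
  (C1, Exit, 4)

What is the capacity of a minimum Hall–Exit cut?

Augment Hall→C2→StairC→C3→Exit: bottleneck 6, flow now 6.
Augment Hall→C4→StairC→C3→Exit: bottleneck 4, flow now 10.
Augment Hall→C4→StairC→C1→Exit: bottleneck 2, flow now 12.
Augment Hall→C4→StairA→C1→Exit: bottleneck 2, flow now 14.
No augmenting path remains; maximum flow = 14.
By max-flow min-cut, the minimum cut capacity equals the max flow.
In the residual graph, reachable from Hall: {Hall, C2}.
Min-cut edges: Hall→C4 (8), C2→StairC (6); capacity 8 + 6 = 14.

14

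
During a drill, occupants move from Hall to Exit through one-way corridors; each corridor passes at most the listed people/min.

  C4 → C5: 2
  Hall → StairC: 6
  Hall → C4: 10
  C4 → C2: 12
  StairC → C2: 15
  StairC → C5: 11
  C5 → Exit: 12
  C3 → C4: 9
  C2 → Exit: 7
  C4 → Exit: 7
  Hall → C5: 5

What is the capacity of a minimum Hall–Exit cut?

Augment Hall→C4→Exit: bottleneck 7, flow now 7.
Augment Hall→C5→Exit: bottleneck 5, flow now 12.
Augment Hall→StairC→C2→Exit: bottleneck 6, flow now 18.
Augment Hall→C4→C2→Exit: bottleneck 1, flow now 19.
Augment Hall→C4→C5→Exit: bottleneck 2, flow now 21.
No augmenting path remains; maximum flow = 21.
By max-flow min-cut, the minimum cut capacity equals the max flow.
In the residual graph, reachable from Hall: {Hall}.
Min-cut edges: Hall→StairC (6), Hall→C4 (10), Hall→C5 (5); capacity 6 + 10 + 5 = 21.

21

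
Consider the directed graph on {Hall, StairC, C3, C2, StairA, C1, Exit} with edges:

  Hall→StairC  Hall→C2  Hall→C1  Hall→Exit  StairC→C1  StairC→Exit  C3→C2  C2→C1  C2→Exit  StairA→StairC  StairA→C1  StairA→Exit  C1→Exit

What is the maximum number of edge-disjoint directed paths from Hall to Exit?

4

Assign every edge capacity 1; by Menger, the answer equals the max flow.
Path Hall→Exit (+1); total 1.
Path Hall→StairC→Exit (+1); total 2.
Path Hall→C2→Exit (+1); total 3.
Path Hall→C1→Exit (+1); total 4.
No residual Hall→Exit path; max flow = 4.
Certifying cut of size 4: {Hall→C1, Hall→C2, Hall→Exit, Hall→StairC}.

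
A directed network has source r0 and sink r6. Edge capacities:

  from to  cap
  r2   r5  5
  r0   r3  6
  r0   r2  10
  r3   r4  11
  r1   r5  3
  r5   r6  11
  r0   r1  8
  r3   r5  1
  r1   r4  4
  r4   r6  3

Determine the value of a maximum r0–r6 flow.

12

Augment r0→r1→r4→r6: bottleneck 3, flow now 3.
Augment r0→r1→r5→r6: bottleneck 3, flow now 6.
Augment r0→r2→r5→r6: bottleneck 5, flow now 11.
Augment r0→r3→r5→r6: bottleneck 1, flow now 12.
No augmenting path remains; maximum flow = 12.
In the residual graph, reachable from r0: {r0, r1, r2, r3, r4}.
Min-cut edges: r1→r5 (3), r2→r5 (5), r3→r5 (1), r4→r6 (3); capacity 3 + 5 + 1 + 3 = 12.
This cut is saturated, so no flow can exceed 12.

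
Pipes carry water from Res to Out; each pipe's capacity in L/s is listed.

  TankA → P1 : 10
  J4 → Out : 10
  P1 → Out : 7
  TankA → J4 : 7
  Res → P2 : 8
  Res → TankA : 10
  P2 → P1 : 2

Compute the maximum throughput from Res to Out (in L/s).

12

Augment Res→TankA→P1→Out: bottleneck 7, flow now 7.
Augment Res→TankA→J4→Out: bottleneck 3, flow now 10.
Augment Res→P2→P1→TankA→J4→Out: bottleneck 2, flow now 12. (uses reverse residual edge)
No augmenting path remains; maximum flow = 12.
In the residual graph, reachable from Res: {Res, P2}.
Min-cut edges: Res→TankA (10), P2→P1 (2); capacity 10 + 2 = 12.
This cut is saturated, so no flow can exceed 12.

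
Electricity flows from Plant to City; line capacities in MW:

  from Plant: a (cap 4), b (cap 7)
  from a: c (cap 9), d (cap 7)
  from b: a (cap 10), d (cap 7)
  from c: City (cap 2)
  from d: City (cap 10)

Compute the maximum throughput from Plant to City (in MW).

Augment Plant→a→c→City: bottleneck 2, flow now 2.
Augment Plant→a→d→City: bottleneck 2, flow now 4.
Augment Plant→b→d→City: bottleneck 7, flow now 11.
No augmenting path remains; maximum flow = 11.
In the residual graph, reachable from Plant: {Plant}.
Min-cut edges: Plant→a (4), Plant→b (7); capacity 4 + 7 = 11.
This cut is saturated, so no flow can exceed 11.

11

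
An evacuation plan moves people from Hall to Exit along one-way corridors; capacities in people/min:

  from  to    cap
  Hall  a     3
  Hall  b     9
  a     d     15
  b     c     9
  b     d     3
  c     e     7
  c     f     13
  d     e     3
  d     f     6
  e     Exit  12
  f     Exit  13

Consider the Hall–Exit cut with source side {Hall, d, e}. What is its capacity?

30

Edges leaving {Hall, d, e}: Hall→a (3), Hall→b (9), d→f (6), e→Exit (12).
Cut capacity = 3 + 9 + 6 + 12 = 30.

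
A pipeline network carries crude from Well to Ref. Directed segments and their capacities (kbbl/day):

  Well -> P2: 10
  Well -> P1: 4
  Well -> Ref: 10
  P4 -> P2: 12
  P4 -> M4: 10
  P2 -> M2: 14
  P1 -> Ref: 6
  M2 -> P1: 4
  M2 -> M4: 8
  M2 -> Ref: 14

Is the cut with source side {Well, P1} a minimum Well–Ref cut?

Given cut capacity: 10 + 10 + 6 = 26.
Augment Well→Ref: bottleneck 10, flow now 10.
Augment Well→P1→Ref: bottleneck 4, flow now 14.
Augment Well→P2→M2→Ref: bottleneck 10, flow now 24.
No augmenting path remains; maximum flow = 24.
In the residual graph, reachable from Well: {Well}.
Min-cut edges: Well→P2 (10), Well→P1 (4), Well→Ref (10); capacity 10 + 4 + 10 = 24.
Cut capacity 26 exceeds the max flow 24, so it is not minimum.

No — its capacity is 26, but the minimum cut has capacity 24.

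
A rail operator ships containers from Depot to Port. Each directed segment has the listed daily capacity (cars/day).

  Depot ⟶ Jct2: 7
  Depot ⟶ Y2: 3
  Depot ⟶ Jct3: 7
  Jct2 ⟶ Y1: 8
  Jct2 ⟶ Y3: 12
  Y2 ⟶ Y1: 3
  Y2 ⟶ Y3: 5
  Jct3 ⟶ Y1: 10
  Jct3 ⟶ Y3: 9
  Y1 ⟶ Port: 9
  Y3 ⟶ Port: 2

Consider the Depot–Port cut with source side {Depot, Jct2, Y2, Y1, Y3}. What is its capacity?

Edges leaving {Depot, Jct2, Y2, Y1, Y3}: Depot→Jct3 (7), Y1→Port (9), Y3→Port (2).
Cut capacity = 7 + 9 + 2 = 18.

18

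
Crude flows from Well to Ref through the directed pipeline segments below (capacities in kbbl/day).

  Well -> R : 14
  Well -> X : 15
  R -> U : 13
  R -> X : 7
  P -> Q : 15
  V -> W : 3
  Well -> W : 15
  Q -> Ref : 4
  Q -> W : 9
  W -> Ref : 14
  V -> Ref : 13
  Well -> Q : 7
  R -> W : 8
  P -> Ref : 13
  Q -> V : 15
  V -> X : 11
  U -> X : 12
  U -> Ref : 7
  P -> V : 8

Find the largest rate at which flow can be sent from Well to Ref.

Augment Well→Q→Ref: bottleneck 4, flow now 4.
Augment Well→W→Ref: bottleneck 14, flow now 18.
Augment Well→Q→V→Ref: bottleneck 3, flow now 21.
Augment Well→R→U→Ref: bottleneck 7, flow now 28.
No augmenting path remains; maximum flow = 28.
In the residual graph, reachable from Well: {Well, R, U, W, X}.
Min-cut edges: Well→Q (7), U→Ref (7), W→Ref (14); capacity 7 + 7 + 14 = 28.
This cut is saturated, so no flow can exceed 28.

28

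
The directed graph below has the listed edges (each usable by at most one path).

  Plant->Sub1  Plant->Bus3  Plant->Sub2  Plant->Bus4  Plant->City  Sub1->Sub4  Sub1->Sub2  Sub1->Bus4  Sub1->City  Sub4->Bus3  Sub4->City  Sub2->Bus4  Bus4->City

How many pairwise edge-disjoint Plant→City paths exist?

Assign every edge capacity 1; by Menger, the answer equals the max flow.
Path Plant→City (+1); total 1.
Path Plant→Sub1→City (+1); total 2.
Path Plant→Bus4→City (+1); total 3.
No residual Plant→City path; max flow = 3.
Certifying cut of size 3: {Bus4→City, Plant→City, Plant→Sub1}.

3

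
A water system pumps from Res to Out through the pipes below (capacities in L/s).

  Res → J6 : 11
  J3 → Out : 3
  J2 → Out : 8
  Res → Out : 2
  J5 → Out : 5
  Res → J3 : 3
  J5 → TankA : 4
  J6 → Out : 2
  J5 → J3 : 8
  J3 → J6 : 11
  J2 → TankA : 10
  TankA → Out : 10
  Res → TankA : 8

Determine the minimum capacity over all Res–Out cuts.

15

Augment Res→Out: bottleneck 2, flow now 2.
Augment Res→J3→Out: bottleneck 3, flow now 5.
Augment Res→J6→Out: bottleneck 2, flow now 7.
Augment Res→TankA→Out: bottleneck 8, flow now 15.
No augmenting path remains; maximum flow = 15.
By max-flow min-cut, the minimum cut capacity equals the max flow.
In the residual graph, reachable from Res: {Res, J6}.
Min-cut edges: Res→J3 (3), Res→TankA (8), Res→Out (2), J6→Out (2); capacity 3 + 8 + 2 + 2 = 15.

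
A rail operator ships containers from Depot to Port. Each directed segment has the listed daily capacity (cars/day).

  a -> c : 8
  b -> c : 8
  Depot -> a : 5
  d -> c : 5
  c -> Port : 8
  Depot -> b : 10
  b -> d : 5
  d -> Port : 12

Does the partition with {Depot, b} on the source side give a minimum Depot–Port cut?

Given cut capacity: 5 + 8 + 5 = 18.
Augment Depot→a→c→Port: bottleneck 5, flow now 5.
Augment Depot→b→c→Port: bottleneck 3, flow now 8.
Augment Depot→b→d→Port: bottleneck 5, flow now 13.
No augmenting path remains; maximum flow = 13.
In the residual graph, reachable from Depot: {Depot, a, b, c}.
Min-cut edges: b→d (5), c→Port (8); capacity 5 + 8 = 13.
Cut capacity 18 exceeds the max flow 13, so it is not minimum.

No — its capacity is 18, but the minimum cut has capacity 13.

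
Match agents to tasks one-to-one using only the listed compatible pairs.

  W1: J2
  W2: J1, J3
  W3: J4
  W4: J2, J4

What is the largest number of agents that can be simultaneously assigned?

Unit-capacity flow: source→left, listed edges, right→sink; max matching = max flow.
Augmenting path W1→J2 (+1); matched 1.
Augmenting path W2→J1 (+1); matched 2.
Augmenting path W3→J4 (+1); matched 3.
No augmenting path remains; maximum matching = 3.
König certificate: {W2, J2, J4} is a vertex cover of size 3 (every listed pair touches it), so no matching can be larger.

3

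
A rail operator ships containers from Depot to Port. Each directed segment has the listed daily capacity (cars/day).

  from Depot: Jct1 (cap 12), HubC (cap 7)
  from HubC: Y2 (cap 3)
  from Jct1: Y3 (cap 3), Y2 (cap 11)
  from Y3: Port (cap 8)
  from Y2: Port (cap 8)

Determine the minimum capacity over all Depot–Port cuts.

Augment Depot→HubC→Y2→Port: bottleneck 3, flow now 3.
Augment Depot→Jct1→Y3→Port: bottleneck 3, flow now 6.
Augment Depot→Jct1→Y2→Port: bottleneck 5, flow now 11.
No augmenting path remains; maximum flow = 11.
By max-flow min-cut, the minimum cut capacity equals the max flow.
In the residual graph, reachable from Depot: {Depot, HubC, Jct1, Y2}.
Min-cut edges: Jct1→Y3 (3), Y2→Port (8); capacity 3 + 8 = 11.

11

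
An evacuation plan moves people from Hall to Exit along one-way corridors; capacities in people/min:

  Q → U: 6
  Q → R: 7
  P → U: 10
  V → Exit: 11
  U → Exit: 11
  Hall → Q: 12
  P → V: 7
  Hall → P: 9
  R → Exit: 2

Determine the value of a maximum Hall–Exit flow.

Augment Hall→P→U→Exit: bottleneck 9, flow now 9.
Augment Hall→Q→R→Exit: bottleneck 2, flow now 11.
Augment Hall→Q→U→Exit: bottleneck 2, flow now 13.
Augment Hall→Q→U→P→V→Exit: bottleneck 4, flow now 17. (uses reverse residual edge)
No augmenting path remains; maximum flow = 17.
In the residual graph, reachable from Hall: {Hall, Q, R}.
Min-cut edges: Hall→P (9), Q→U (6), R→Exit (2); capacity 9 + 6 + 2 = 17.
This cut is saturated, so no flow can exceed 17.

17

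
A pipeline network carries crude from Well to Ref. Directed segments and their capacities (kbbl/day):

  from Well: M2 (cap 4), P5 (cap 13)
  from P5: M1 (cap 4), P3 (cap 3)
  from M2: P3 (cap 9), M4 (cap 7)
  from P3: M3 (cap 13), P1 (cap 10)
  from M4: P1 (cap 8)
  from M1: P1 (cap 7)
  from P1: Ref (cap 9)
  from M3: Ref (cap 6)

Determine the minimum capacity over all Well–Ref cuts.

Augment Well→P5→P3→P1→Ref: bottleneck 3, flow now 3.
Augment Well→P5→M1→P1→Ref: bottleneck 4, flow now 7.
Augment Well→M2→P3→P1→Ref: bottleneck 2, flow now 9.
Augment Well→M2→P3→M3→Ref: bottleneck 2, flow now 11.
No augmenting path remains; maximum flow = 11.
By max-flow min-cut, the minimum cut capacity equals the max flow.
In the residual graph, reachable from Well: {Well, P5}.
Min-cut edges: Well→M2 (4), P5→P3 (3), P5→M1 (4); capacity 4 + 3 + 4 = 11.

11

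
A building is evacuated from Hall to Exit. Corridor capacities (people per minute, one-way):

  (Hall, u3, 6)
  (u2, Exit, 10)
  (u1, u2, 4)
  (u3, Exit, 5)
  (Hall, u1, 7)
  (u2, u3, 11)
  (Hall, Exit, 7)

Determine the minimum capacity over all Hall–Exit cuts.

Augment Hall→Exit: bottleneck 7, flow now 7.
Augment Hall→u3→Exit: bottleneck 5, flow now 12.
Augment Hall→u1→u2→Exit: bottleneck 4, flow now 16.
No augmenting path remains; maximum flow = 16.
By max-flow min-cut, the minimum cut capacity equals the max flow.
In the residual graph, reachable from Hall: {Hall, u1, u3}.
Min-cut edges: Hall→Exit (7), u1→u2 (4), u3→Exit (5); capacity 7 + 4 + 5 = 16.

16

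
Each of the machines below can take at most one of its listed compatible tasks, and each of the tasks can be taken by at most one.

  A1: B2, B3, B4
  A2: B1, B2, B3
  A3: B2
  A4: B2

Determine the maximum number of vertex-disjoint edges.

3

Unit-capacity flow: source→left, listed edges, right→sink; max matching = max flow.
Augmenting path A1→B2 (+1); matched 1.
Augmenting path A2→B1 (+1); matched 2.
Augmenting path A3→B2→A1→B3 (+1); matched 3.
No augmenting path remains; maximum matching = 3.
König certificate: {A1, A2, B2} is a vertex cover of size 3 (every listed pair touches it), so no matching can be larger.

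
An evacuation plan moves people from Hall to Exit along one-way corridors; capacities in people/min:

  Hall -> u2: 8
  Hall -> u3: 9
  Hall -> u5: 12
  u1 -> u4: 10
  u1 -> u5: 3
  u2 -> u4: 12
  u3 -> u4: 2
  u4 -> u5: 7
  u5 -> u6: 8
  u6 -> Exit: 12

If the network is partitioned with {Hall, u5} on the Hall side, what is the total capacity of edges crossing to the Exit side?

Edges leaving {Hall, u5}: Hall→u2 (8), Hall→u3 (9), u5→u6 (8).
Cut capacity = 8 + 9 + 8 = 25.

25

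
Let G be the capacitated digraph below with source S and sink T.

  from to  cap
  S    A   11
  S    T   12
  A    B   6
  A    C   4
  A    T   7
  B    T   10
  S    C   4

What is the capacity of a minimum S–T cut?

23

Augment S→T: bottleneck 12, flow now 12.
Augment S→A→T: bottleneck 7, flow now 19.
Augment S→A→B→T: bottleneck 4, flow now 23.
No augmenting path remains; maximum flow = 23.
By max-flow min-cut, the minimum cut capacity equals the max flow.
In the residual graph, reachable from S: {S, C}.
Min-cut edges: S→A (11), S→T (12); capacity 11 + 12 = 23.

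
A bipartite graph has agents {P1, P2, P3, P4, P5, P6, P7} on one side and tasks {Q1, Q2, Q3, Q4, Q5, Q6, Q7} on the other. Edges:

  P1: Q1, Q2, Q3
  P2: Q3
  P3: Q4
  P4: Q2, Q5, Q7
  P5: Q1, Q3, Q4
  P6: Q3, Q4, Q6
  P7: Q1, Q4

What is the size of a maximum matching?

Unit-capacity flow: source→left, listed edges, right→sink; max matching = max flow.
Augmenting path P1→Q1 (+1); matched 1.
Augmenting path P2→Q3 (+1); matched 2.
Augmenting path P3→Q4 (+1); matched 3.
Augmenting path P4→Q2 (+1); matched 4.
Augmenting path P6→Q6 (+1); matched 5.
Augmenting path P5→Q1→P1→Q2→P4→Q5 (+1); matched 6.
No augmenting path remains; maximum matching = 6.
König certificate: {P1, P4, P6, Q1, Q3, Q4} is a vertex cover of size 6 (every listed pair touches it), so no matching can be larger.

6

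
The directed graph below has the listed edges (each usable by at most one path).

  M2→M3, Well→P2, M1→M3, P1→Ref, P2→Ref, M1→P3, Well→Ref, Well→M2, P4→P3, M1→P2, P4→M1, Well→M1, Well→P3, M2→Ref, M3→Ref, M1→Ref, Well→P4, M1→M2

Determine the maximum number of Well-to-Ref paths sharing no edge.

Assign every edge capacity 1; by Menger, the answer equals the max flow.
Path Well→Ref (+1); total 1.
Path Well→M1→Ref (+1); total 2.
Path Well→P2→Ref (+1); total 3.
Path Well→M2→Ref (+1); total 4.
Path Well→P4→M1→M3→Ref (+1); total 5.
No residual Well→Ref path; max flow = 5.
Certifying cut of size 5: {Well→M1, Well→M2, Well→P2, Well→P4, Well→Ref}.

5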